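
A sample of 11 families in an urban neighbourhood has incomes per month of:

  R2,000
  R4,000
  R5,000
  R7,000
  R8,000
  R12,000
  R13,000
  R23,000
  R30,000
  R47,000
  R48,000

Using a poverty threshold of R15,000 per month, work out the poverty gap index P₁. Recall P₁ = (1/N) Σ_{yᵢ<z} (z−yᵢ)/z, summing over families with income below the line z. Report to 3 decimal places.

0.327

Below z: R2,000, R4,000, R5,000, R7,000, R8,000, R12,000, R13,000 (q = 7 of N = 11).
Shortfall ratios: (15000−2000)/15000 = 0.8667; (15000−4000)/15000 = 0.7333; (15000−5000)/15000 = 0.6667; (15000−7000)/15000 = 0.5333; (15000−8000)/15000 = 0.4667; (15000−12000)/15000 = 0.2000; (15000−13000)/15000 = 0.1333.
Sum of shortfalls = 3.600000; P₁ averages over all N: 3.600000 / 11 = 0.327.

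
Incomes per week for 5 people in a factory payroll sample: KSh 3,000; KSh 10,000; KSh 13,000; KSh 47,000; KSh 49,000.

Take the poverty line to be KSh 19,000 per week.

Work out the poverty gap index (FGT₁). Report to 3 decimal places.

Below the line: KSh 3,000, KSh 10,000, KSh 13,000 (q = 3 of N = 5).
Normalized shortfalls: (19000−3000)/19000 = 0.8421; (19000−10000)/19000 = 0.4737; (19000−13000)/19000 = 0.3158.
Σ = 1.631579. Dividing by the full population N = 5 gives P₁ = 0.326.

0.326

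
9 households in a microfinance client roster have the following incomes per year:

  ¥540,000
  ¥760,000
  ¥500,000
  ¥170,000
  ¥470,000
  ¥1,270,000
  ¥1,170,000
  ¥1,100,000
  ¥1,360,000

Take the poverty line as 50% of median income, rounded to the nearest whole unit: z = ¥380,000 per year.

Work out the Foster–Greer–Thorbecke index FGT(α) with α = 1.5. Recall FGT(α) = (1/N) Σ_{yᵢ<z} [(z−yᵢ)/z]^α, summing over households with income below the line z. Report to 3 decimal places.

0.046

Poor units: ¥170,000 (q = 1 of N = 9).
Normalized shortfalls: (380000−170000)/380000 = 0.5526.
Raised to α = 1.5: 0.41082.
Sum = 0.410822; FGT(1.5) = 0.410822 / 9 = 0.046.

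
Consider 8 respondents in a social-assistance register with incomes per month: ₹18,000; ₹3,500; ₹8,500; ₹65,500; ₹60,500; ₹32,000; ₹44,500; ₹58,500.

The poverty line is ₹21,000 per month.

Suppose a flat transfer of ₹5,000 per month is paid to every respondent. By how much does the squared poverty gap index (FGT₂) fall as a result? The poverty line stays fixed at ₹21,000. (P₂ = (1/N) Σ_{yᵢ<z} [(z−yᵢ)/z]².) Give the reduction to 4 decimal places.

0.0734

Before: below the line — ₹3,500, ₹8,500, ₹18,000; squared poverty gap index (FGT₂) = 0.133645.
After the ₹5,000 transfer: below the line — ₹8,500, ₹13,500; squared poverty gap index (FGT₂) = 0.060232.
Reduction = 0.133645 − 0.060232 = 0.0734.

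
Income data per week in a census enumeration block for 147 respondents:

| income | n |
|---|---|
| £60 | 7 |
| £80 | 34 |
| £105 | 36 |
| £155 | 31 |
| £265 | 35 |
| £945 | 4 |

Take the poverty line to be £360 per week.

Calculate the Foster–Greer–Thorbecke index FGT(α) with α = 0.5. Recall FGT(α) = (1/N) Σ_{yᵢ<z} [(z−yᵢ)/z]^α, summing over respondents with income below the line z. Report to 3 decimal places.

Poor units: 7×£60, 34×£80, 36×£105, 31×£155, 35×£265 (q = 143 of N = 147).
Shortfall ratios: (360−60)/360 = 0.8333 (×7); (360−80)/360 = 0.7778 (×34); (360−105)/360 = 0.7083 (×36); (360−155)/360 = 0.5694 (×31); (360−265)/360 = 0.2639 (×35).
Raised to α = 0.5: 0.91287 (×7); 0.88192 (×34); 0.84163 (×36); 0.75462 (×31); 0.51370 (×35).
Sum = 108.046412; FGT(0.5) = 108.046412 / 147 = 0.735.

0.735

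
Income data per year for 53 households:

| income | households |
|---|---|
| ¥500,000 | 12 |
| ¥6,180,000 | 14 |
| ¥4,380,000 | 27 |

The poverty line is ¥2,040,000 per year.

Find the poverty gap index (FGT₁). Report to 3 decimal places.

0.171

Below z: 12×¥500,000 (q = 12 of N = 53).
Shortfall ratios: (2040000−500000)/2040000 = 0.7549 (×12).
Sum of shortfalls = 9.058824; P₁ averages over all N: 9.058824 / 53 = 0.171.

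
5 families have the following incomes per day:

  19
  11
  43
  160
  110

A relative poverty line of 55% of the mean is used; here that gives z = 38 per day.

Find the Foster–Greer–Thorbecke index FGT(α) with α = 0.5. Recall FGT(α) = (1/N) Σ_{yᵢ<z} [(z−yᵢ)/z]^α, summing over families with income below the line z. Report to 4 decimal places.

0.3100

Poor units: 11, 19 (q = 2 of N = 5).
Shortfall ratios: (38−11)/38 = 0.7105; (38−19)/38 = 0.5000.
Raised to α = 0.5: 0.84293; 0.70711.
Sum = 1.550034; FGT(0.5) = 1.550034 / 5 = 0.3100.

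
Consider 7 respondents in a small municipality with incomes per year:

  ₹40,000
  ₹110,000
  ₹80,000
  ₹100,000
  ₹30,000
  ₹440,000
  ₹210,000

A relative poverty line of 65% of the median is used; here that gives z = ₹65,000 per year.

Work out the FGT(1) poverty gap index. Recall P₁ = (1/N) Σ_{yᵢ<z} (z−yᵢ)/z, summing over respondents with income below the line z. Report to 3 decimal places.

Below z: ₹30,000, ₹40,000 (q = 2 of N = 7).
Shortfall ratios: (65000−30000)/65000 = 0.5385; (65000−40000)/65000 = 0.3846.
Σ = 0.923077. Dividing by the full population N = 7 gives P₁ = 0.132.

0.132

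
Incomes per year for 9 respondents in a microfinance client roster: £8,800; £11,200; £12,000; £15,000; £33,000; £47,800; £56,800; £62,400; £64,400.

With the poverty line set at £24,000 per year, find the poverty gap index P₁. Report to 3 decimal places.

0.227

Below z: £8,800, £11,200, £12,000, £15,000 (q = 4 of N = 9).
Normalized shortfalls: (24000−8800)/24000 = 0.6333; (24000−11200)/24000 = 0.5333; (24000−12000)/24000 = 0.5000; (24000−15000)/24000 = 0.3750.
Sum of shortfalls = 2.041667; P₁ averages over all N: 2.041667 / 9 = 0.227.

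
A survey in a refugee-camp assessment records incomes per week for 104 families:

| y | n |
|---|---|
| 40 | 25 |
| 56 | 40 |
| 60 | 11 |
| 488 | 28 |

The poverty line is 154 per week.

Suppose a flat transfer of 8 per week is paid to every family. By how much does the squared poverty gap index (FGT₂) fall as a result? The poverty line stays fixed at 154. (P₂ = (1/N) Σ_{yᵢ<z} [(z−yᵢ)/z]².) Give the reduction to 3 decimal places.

Before: below the line — 25×40, 40×56, 11×60; squared poverty gap index (FGT₂) = 0.32689.
After the 8 transfer: below the line — 25×48, 40×64, 11×68; squared poverty gap index (FGT₂) = 0.27823.
Reduction = 0.32689 − 0.27823 = 0.049.

0.049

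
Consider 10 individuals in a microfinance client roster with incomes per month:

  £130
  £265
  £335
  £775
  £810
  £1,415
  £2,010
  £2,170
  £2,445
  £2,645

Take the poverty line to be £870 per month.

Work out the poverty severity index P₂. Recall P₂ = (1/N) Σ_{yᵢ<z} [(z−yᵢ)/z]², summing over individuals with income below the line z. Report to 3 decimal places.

0.160

Incomes under z: £130, £265, £335, £775, £810 (q = 5 of N = 10).
Gap ratios (z−y)/z: (870−130)/870 = 0.8506; (870−265)/870 = 0.6954; (870−335)/870 = 0.6149; (870−775)/870 = 0.1092; (870−810)/870 = 0.0690.
Squared: 0.7235; 0.4836; 0.3782; 0.0119; 0.0048.
Sum = 1.601896; P₂ = 1.601896 / 10 = 0.160.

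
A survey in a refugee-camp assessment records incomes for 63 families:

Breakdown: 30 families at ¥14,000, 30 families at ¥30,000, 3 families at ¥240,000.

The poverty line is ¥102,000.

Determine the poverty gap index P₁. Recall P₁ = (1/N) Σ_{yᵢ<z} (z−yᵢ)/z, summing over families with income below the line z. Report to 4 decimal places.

Below the line: 30×¥14,000, 30×¥30,000 (q = 60 of N = 63).
Relative gaps: (102000−14000)/102000 = 0.8627 (×30); (102000−30000)/102000 = 0.7059 (×30).
Sum of shortfalls = 47.058824; P₁ averages over all N: 47.058824 / 63 = 0.7470.

0.7470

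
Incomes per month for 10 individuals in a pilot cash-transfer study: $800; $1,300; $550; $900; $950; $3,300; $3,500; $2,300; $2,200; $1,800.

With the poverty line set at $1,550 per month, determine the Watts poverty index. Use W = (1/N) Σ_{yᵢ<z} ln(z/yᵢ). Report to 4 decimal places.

0.2907

Below the line: $550, $800, $900, $950, $1,300 (q = 5 of N = 10).
ln(z/y) terms: ln(1550/550) = 1.0361; ln(1550/800) = 0.6614; ln(1550/900) = 0.5436; ln(1550/950) = 0.4895; ln(1550/1300) = 0.1759.
W = 2.906545 / 10 = 0.2907.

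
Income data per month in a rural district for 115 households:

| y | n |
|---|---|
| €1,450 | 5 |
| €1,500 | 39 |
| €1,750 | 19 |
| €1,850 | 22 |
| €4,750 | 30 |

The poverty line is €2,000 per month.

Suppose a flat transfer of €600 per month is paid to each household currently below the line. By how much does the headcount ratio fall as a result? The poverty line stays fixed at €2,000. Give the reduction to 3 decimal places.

0.739

Before: below the line — 5×€1,450, 39×€1,500, 19×€1,750, 22×€1,850; headcount ratio = 0.73913.
After the €600 transfer: below the line — none; headcount ratio = 0.00000.
Reduction = 0.73913 − 0.00000 = 0.739.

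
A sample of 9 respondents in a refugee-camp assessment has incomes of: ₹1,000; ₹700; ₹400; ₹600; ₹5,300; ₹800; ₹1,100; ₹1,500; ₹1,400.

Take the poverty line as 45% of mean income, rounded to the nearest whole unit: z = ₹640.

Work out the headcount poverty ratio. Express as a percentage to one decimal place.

22.2%

2 of the 9 respondents have income below ₹640.
H = 2/9 = 22.2%.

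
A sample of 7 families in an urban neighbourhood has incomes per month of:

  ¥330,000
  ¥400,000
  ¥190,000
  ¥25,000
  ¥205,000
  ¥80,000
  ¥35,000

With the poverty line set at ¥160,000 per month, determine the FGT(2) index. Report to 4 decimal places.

0.2246

Below z: ¥25,000, ¥35,000, ¥80,000 (q = 3 of N = 7).
Shortfall ratios: (160000−25000)/160000 = 0.8438; (160000−35000)/160000 = 0.7812; (160000−80000)/160000 = 0.5000.
Squared: 0.7119; 0.6104; 0.2500.
Sum = 1.572266; P₂ = 1.572266 / 7 = 0.2246.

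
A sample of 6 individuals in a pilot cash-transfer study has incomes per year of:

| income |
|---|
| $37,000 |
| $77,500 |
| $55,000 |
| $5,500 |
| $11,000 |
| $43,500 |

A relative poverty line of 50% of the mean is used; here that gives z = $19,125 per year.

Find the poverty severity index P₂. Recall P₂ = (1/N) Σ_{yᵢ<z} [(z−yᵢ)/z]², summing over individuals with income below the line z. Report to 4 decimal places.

Below the line: $5,500, $11,000 (q = 2 of N = 6).
Normalized shortfalls: (19125−5500)/19125 = 0.7124; (19125−11000)/19125 = 0.4248.
Squared: 0.5075; 0.1805.
Sum = 0.688026; P₂ = 0.688026 / 6 = 0.1147.

0.1147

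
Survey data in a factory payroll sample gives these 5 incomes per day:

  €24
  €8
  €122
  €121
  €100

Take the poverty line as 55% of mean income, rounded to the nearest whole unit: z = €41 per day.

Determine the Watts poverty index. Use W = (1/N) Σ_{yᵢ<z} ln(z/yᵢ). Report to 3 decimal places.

0.434

Poor units: €8, €24 (q = 2 of N = 5).
ln(z/y) terms: ln(41/8) = 1.6341; ln(41/24) = 0.5355.
W = 2.169649 / 5 = 0.434.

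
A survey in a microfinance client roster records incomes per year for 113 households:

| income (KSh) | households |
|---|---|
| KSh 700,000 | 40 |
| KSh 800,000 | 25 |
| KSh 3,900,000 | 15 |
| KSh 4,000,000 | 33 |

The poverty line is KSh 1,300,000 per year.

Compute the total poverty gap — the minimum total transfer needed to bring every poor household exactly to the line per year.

Below the line: 40×KSh 700,000, 25×KSh 800,000 (q = 65 of N = 113).
Individual gaps: 40×(1300000−700000) = 24000000; 25×(1300000−800000) = 12500000.
Aggregate gap = KSh 36,500,000.

KSh 36,500,000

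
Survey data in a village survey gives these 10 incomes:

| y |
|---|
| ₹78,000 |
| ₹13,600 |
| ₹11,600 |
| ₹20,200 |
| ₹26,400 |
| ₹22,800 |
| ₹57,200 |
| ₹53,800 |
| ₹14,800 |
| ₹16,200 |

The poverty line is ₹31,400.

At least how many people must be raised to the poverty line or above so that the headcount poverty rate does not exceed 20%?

7 of the 10 people are poor, so H = 7/10 = 0.700.
A headcount ratio of at most 20% allows at most ⌊0.20 × 10⌋ = 2 poor people.
So at least 7 − 2 = 5 must be lifted.

5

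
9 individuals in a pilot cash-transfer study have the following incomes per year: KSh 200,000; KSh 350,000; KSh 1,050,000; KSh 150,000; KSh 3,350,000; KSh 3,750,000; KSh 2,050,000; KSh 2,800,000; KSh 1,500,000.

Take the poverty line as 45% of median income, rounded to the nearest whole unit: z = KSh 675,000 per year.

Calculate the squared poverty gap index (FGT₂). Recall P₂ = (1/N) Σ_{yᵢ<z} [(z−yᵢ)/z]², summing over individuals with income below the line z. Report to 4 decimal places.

Poor units: KSh 150,000, KSh 200,000, KSh 350,000 (q = 3 of N = 9).
Relative gaps: (675000−150000)/675000 = 0.7778; (675000−200000)/675000 = 0.7037; (675000−350000)/675000 = 0.4815.
Squared: 0.6049; 0.4952; 0.2318.
Sum = 1.331962; P₂ = 1.331962 / 9 = 0.1480.

0.1480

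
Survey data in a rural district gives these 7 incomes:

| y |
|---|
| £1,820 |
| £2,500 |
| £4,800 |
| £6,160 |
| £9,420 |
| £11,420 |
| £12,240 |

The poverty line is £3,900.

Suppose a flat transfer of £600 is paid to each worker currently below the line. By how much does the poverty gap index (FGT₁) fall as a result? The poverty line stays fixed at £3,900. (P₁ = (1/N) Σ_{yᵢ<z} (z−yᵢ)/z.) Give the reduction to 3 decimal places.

Before: below the line — £1,820, £2,500; poverty gap index (FGT₁) = 0.12747.
After the £600 transfer: below the line — £2,420, £3,100; poverty gap index (FGT₁) = 0.08352.
Reduction = 0.12747 − 0.08352 = 0.044.

0.044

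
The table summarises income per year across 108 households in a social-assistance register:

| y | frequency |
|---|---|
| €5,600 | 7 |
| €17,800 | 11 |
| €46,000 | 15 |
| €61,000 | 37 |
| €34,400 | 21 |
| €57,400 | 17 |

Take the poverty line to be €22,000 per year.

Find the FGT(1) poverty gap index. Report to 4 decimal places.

0.0678

Below z: 7×€5,600, 11×€17,800 (q = 18 of N = 108).
Gap ratios (z−y)/z: (22000−5600)/22000 = 0.7455 (×7); (22000−17800)/22000 = 0.1909 (×11).
Sum of shortfalls = 7.318182; P₁ averages over all N: 7.318182 / 108 = 0.0678.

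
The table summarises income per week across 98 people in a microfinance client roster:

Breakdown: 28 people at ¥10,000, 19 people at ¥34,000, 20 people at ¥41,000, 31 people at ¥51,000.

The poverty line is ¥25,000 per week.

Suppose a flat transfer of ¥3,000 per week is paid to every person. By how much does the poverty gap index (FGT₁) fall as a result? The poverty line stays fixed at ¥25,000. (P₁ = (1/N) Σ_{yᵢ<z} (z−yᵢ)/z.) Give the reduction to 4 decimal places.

Before: below the line — 28×¥10,000; poverty gap index (FGT₁) = 0.171429.
After the ¥3,000 transfer: below the line — 28×¥13,000; poverty gap index (FGT₁) = 0.137143.
Reduction = 0.171429 − 0.137143 = 0.0343.

0.0343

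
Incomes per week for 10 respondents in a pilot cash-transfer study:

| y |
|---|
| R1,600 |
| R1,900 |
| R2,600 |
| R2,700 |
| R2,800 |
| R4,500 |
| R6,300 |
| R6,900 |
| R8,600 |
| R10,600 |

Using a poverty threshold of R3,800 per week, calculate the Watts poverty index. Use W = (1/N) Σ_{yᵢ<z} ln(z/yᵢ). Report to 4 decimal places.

0.2585

Below the line: R1,600, R1,900, R2,600, R2,700, R2,800 (q = 5 of N = 10).
ln(z/y) terms: ln(3800/1600) = 0.8650; ln(3800/1900) = 0.6931; ln(3800/2600) = 0.3795; ln(3800/2700) = 0.3417; ln(3800/2800) = 0.3054.
W = 2.584765 / 10 = 0.2585.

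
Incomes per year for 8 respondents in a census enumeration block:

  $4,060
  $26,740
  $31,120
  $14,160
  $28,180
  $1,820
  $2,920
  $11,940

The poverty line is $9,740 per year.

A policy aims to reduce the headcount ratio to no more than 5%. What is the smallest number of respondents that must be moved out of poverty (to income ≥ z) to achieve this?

Currently q = 3 of N = 8 are below the line (H = 0.375).
A headcount ratio of at most 5% allows at most ⌊0.05 × 8⌋ = 0 poor respondents.
So at least 3 − 0 = 3 must be lifted.

3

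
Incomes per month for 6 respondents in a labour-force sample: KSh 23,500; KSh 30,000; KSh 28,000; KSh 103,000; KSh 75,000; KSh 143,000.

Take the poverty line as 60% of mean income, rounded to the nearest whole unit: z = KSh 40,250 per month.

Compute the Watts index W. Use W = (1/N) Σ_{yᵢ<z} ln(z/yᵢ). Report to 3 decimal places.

0.199

Incomes under z: KSh 23,500, KSh 28,000, KSh 30,000 (q = 3 of N = 6).
Log gaps: ln(40250/23500) = 0.5381; ln(40250/28000) = 0.3629; ln(40250/30000) = 0.2939.
W = 1.194928 / 6 = 0.199.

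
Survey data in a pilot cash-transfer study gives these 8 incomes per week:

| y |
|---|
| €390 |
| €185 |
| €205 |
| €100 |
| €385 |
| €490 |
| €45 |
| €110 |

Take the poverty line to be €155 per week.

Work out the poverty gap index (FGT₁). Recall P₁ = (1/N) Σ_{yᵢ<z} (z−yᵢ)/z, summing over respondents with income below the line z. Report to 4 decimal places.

0.1694

Poor units: €45, €100, €110 (q = 3 of N = 8).
Relative gaps: (155−45)/155 = 0.7097; (155−100)/155 = 0.3548; (155−110)/155 = 0.2903.
Σ = 1.354839. Dividing by the full population N = 8 gives P₁ = 0.1694.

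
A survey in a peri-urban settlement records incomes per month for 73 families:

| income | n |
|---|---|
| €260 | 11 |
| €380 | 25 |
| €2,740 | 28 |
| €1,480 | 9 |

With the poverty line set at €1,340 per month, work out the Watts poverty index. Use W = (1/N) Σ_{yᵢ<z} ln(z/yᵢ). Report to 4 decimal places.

0.6787

Incomes under z: 11×€260, 25×€380 (q = 36 of N = 73).
Log gaps: ln(1340/260) = 1.6397 (×11); ln(1340/380) = 1.2603 (×25).
W = 49.543517 / 73 = 0.6787.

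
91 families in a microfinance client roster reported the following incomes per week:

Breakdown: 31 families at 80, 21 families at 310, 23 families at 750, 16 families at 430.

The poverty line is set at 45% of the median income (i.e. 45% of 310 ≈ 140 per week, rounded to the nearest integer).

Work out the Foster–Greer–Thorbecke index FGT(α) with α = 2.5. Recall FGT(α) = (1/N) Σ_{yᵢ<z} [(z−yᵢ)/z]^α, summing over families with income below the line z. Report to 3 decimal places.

Poor units: 31×80 (q = 31 of N = 91).
Relative gaps: (140−80)/140 = 0.4286 (×31).
Raised to α = 2.5: 0.12024 (×31).
Sum = 3.727518; FGT(2.5) = 3.727518 / 91 = 0.041.

0.041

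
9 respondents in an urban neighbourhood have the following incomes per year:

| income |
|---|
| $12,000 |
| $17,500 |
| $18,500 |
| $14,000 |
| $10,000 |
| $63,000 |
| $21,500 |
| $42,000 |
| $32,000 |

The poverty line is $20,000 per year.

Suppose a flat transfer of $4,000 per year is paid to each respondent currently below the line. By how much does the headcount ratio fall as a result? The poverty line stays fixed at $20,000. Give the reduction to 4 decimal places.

Before: below the line — $10,000, $12,000, $14,000, $17,500, $18,500; headcount ratio = 0.555556.
After the $4,000 transfer: below the line — $14,000, $16,000, $18,000; headcount ratio = 0.333333.
Reduction = 0.555556 − 0.333333 = 0.2222.

0.2222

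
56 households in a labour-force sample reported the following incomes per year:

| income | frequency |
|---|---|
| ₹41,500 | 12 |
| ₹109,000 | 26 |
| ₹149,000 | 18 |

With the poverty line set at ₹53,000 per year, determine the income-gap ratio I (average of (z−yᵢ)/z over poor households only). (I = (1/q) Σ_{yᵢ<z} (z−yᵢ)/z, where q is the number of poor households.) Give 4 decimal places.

Below the line: 12×₹41,500 (q = 12 of N = 56).
Shortfall ratios (z−y)/z: 0.2170 (×12); sum = 2.603774.
The income-gap ratio divides by q (the poor only): 2.603774 / 12 = 0.2170.

0.2170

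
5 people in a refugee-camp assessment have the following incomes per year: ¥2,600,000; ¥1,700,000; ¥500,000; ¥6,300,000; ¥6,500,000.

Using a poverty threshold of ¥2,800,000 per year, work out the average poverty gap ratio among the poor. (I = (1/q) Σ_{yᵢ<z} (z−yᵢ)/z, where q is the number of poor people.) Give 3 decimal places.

0.429

Poor units: ¥500,000, ¥1,700,000, ¥2,600,000 (q = 3 of N = 5).
Shortfall ratios (z−y)/z: 0.8214, 0.3929, 0.0714; sum = 1.285714.
The income-gap ratio divides by q (the poor only): 1.285714 / 3 = 0.429.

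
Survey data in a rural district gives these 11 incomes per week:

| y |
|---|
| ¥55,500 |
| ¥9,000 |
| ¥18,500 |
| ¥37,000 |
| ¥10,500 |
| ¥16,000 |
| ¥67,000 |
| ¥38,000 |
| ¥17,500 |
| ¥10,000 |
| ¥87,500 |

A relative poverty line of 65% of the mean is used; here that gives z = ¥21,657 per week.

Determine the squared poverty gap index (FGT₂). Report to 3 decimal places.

Below z: ¥9,000, ¥10,000, ¥10,500, ¥16,000, ¥17,500, ¥18,500 (q = 6 of N = 11).
Gap ratios (z−y)/z: (21657−9000)/21657 = 0.5844; (21657−10000)/21657 = 0.5383; (21657−10500)/21657 = 0.5152; (21657−16000)/21657 = 0.2612; (21657−17500)/21657 = 0.1919; (21657−18500)/21657 = 0.1458.
Squared: 0.3416; 0.2897; 0.2654; 0.0682; 0.0368; 0.0212.
Sum = 1.022999; P₂ = 1.022999 / 11 = 0.093.

0.093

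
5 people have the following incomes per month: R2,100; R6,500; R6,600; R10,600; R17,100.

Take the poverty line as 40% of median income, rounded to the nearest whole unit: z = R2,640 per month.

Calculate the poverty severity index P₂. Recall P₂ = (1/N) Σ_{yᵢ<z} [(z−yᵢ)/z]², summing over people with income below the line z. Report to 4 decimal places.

0.0084

Poor units: R2,100 (q = 1 of N = 5).
Relative gaps: (2640−2100)/2640 = 0.2045.
Squared: 0.0418.
Sum = 0.041839; P₂ = 0.041839 / 5 = 0.0084.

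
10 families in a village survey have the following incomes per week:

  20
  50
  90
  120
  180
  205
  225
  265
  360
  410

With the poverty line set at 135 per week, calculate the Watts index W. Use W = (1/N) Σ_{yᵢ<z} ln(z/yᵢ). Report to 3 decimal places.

0.343

Below the line: 20, 50, 90, 120 (q = 4 of N = 10).
Log gaps: ln(135/20) = 1.9095; ln(135/50) = 0.9933; ln(135/90) = 0.4055; ln(135/120) = 0.1178.
W = 3.426042 / 10 = 0.343.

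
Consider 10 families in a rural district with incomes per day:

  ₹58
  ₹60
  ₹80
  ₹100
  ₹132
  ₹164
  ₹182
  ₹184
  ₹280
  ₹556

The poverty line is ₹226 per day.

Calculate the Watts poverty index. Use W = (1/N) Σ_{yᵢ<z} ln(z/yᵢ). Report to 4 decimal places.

0.5821

Poor units: ₹58, ₹60, ₹80, ₹100, ₹132, ₹164, ₹182, ₹184 (q = 8 of N = 10).
Log gaps: ln(226/58) = 1.3601; ln(226/60) = 1.3262; ln(226/80) = 1.0385; ln(226/100) = 0.8154; ln(226/132) = 0.5377; ln(226/164) = 0.3207; ln(226/182) = 0.2165; ln(226/184) = 0.2056.
W = 5.820685 / 10 = 0.5821.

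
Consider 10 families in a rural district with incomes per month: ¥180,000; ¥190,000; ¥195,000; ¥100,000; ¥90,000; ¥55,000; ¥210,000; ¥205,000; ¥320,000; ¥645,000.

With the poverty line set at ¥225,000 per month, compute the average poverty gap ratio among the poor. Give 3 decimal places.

0.319

Poor units: ¥55,000, ¥90,000, ¥100,000, ¥180,000, ¥190,000, ¥195,000, ¥205,000, ¥210,000 (q = 8 of N = 10).
Shortfall ratios (z−y)/z: 0.7556, 0.6000, 0.5556, 0.2000, 0.1556, 0.1333, 0.0889, 0.0667; sum = 2.555556.
I averages over the q = 8 poor units only: 2.555556 / 8 = 0.319.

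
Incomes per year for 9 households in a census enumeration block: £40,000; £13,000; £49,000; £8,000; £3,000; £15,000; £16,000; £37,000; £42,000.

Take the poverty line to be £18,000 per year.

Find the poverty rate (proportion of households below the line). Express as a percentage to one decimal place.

5 of the 9 households have income below £18,000.
H = 5/9 = 55.6%.

55.6%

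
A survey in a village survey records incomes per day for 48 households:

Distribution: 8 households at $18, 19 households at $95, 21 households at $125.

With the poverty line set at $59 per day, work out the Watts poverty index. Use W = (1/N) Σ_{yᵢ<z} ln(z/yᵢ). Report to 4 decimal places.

0.1979

Incomes under z: 8×$18 (q = 8 of N = 48).
Log gaps: ln(59/18) = 1.1872 (×8).
W = 9.497325 / 48 = 0.1979.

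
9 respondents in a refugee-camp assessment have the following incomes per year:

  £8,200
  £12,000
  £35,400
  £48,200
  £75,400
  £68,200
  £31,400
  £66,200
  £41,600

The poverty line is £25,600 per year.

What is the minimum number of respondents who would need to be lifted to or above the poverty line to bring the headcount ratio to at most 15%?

2 of the 9 respondents are poor, so H = 2/9 = 0.222.
A headcount ratio of at most 15% allows at most ⌊0.15 × 9⌋ = 1 poor respondents.
So at least 2 − 1 = 1 must be lifted.

1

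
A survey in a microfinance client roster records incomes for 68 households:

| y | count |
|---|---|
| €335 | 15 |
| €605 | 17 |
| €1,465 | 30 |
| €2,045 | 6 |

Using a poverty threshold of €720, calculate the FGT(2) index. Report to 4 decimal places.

0.0695

Below the line: 15×€335, 17×€605 (q = 32 of N = 68).
Shortfall ratios: (720−335)/720 = 0.5347 (×15); (720−605)/720 = 0.1597 (×17).
Squared: 0.2859 (×15); 0.0255 (×17).
Sum = 4.722608; P₂ = 4.722608 / 68 = 0.0695.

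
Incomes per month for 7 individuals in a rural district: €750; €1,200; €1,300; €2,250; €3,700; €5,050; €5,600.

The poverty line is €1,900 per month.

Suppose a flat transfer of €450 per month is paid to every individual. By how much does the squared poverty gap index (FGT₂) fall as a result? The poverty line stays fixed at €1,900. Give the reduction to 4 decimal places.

Before: below the line — €750, €1,200, €1,300; squared poverty gap index (FGT₂) = 0.085972.
After the €450 transfer: below the line — €1,200, €1,650, €1,750; squared poverty gap index (FGT₂) = 0.022754.
Reduction = 0.085972 − 0.022754 = 0.0632.

0.0632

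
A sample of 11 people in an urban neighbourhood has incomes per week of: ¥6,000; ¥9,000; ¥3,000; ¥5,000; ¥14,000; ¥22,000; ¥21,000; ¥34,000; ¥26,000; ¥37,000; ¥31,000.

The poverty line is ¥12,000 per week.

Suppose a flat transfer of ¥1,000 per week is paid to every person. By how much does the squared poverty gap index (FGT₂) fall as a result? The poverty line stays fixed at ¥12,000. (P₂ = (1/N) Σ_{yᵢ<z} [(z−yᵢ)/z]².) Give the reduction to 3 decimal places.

Before: below the line — ¥3,000, ¥5,000, ¥6,000, ¥9,000; squared poverty gap index (FGT₂) = 0.11048.
After the ¥1,000 transfer: below the line — ¥4,000, ¥6,000, ¥7,000, ¥10,000; squared poverty gap index (FGT₂) = 0.08144.
Reduction = 0.11048 − 0.08144 = 0.029.

0.029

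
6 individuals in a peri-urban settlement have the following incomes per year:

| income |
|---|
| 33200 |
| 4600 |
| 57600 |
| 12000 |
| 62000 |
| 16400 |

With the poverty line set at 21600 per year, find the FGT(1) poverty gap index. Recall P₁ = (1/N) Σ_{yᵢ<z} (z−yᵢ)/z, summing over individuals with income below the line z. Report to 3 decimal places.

Poor units: 4600, 12000, 16400 (q = 3 of N = 6).
Relative gaps: (21600−4600)/21600 = 0.7870; (21600−12000)/21600 = 0.4444; (21600−16400)/21600 = 0.2407.
Σ = 1.472222. Dividing by the full population N = 6 gives P₁ = 0.245.

0.245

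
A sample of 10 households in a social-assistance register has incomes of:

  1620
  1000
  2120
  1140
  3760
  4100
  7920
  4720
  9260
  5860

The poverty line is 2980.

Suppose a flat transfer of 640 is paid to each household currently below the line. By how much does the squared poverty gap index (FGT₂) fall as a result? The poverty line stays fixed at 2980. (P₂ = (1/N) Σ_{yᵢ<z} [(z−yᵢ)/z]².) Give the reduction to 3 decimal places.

0.069

Before: below the line — 1000, 1140, 1620, 2120; squared poverty gap index (FGT₂) = 0.11143.
After the 640 transfer: below the line — 1640, 1780, 2260, 2760; squared poverty gap index (FGT₂) = 0.04282.
Reduction = 0.11143 − 0.04282 = 0.069.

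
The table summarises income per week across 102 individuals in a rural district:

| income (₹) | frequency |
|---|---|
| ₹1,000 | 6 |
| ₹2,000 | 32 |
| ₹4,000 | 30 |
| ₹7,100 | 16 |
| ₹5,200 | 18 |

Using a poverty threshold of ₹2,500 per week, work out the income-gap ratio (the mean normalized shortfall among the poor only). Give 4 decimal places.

0.2632

Below the line: 6×₹1,000, 32×₹2,000 (q = 38 of N = 102).
Relative gaps: 0.6000 (×6), 0.2000 (×32); sum = 10.000000.
I averages over the q = 38 poor units only: 10.000000 / 38 = 0.2632.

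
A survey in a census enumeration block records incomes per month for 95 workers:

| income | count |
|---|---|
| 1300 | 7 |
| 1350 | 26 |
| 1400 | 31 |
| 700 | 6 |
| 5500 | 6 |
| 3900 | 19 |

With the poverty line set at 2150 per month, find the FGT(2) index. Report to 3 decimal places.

Below z: 6×700, 7×1300, 26×1350, 31×1400 (q = 70 of N = 95).
Gap ratios (z−y)/z: (2150−700)/2150 = 0.6744 (×6); (2150−1300)/2150 = 0.3953 (×7); (2150−1350)/2150 = 0.3721 (×26); (2150−1400)/2150 = 0.3488 (×31).
Squared: 0.4548 (×6); 0.1563 (×7); 0.1385 (×26); 0.1217 (×31).
Sum = 11.195241; P₂ = 11.195241 / 95 = 0.118.

0.118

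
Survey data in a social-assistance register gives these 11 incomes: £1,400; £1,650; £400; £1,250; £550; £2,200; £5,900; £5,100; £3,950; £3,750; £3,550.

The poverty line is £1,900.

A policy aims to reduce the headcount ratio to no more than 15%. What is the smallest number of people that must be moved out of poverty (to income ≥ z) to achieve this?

4

5 of the 11 people are poor, so H = 5/11 = 0.455.
A headcount ratio of at most 15% allows at most ⌊0.15 × 11⌋ = 1 poor people.
So at least 5 − 1 = 4 must be lifted.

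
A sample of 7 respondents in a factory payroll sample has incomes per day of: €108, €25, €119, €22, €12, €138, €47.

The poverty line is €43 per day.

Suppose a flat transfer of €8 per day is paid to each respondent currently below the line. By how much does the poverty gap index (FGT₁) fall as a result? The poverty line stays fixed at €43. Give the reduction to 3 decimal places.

Before: below the line — €12, €22, €25; poverty gap index (FGT₁) = 0.23256.
After the €8 transfer: below the line — €20, €30, €33; poverty gap index (FGT₁) = 0.15282.
Reduction = 0.23256 − 0.15282 = 0.080.

0.080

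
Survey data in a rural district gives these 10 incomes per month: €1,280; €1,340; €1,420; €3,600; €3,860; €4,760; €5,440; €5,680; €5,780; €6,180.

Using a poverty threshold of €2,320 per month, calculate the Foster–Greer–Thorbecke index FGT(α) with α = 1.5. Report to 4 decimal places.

Below z: €1,280, €1,340, €1,420 (q = 3 of N = 10).
Normalized shortfalls: (2320−1280)/2320 = 0.4483; (2320−1340)/2320 = 0.4224; (2320−1420)/2320 = 0.3879.
Raised to α = 1.5: 0.30014; 0.27454; 0.24162.
Sum = 0.816296; FGT(1.5) = 0.816296 / 10 = 0.0816.

0.0816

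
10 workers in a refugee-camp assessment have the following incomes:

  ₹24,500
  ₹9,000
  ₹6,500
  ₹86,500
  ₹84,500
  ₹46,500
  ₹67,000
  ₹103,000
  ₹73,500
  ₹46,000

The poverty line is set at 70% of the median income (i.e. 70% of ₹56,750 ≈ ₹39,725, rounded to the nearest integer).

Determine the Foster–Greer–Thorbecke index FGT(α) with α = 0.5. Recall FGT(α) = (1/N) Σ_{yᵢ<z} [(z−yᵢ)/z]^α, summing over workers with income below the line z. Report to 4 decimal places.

0.2413

Poor units: ₹6,500, ₹9,000, ₹24,500 (q = 3 of N = 10).
Gap ratios (z−y)/z: (39725−6500)/39725 = 0.8364; (39725−9000)/39725 = 0.7734; (39725−24500)/39725 = 0.3833.
Raised to α = 0.5: 0.91454; 0.87946; 0.61908.
Sum = 2.413071; FGT(0.5) = 2.413071 / 10 = 0.2413.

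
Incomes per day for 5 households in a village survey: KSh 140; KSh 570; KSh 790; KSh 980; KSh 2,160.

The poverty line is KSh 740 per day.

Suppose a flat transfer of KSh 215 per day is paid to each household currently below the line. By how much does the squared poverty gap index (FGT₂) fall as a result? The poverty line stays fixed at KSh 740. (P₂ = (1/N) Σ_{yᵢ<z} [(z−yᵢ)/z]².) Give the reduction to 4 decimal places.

0.0879

Before: below the line — KSh 140, KSh 570; squared poverty gap index (FGT₂) = 0.142038.
After the KSh 215 transfer: below the line — KSh 355; squared poverty gap index (FGT₂) = 0.054136.
Reduction = 0.142038 − 0.054136 = 0.0879.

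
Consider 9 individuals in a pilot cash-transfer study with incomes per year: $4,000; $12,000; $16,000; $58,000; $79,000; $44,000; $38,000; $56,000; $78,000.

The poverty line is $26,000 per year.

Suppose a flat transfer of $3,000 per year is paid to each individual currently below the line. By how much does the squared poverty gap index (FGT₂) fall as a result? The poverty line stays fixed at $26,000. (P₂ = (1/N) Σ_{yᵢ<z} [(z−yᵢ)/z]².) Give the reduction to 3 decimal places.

Before: below the line — $4,000, $12,000, $16,000; squared poverty gap index (FGT₂) = 0.12821.
After the $3,000 transfer: below the line — $7,000, $15,000, $19,000; squared poverty gap index (FGT₂) = 0.08728.
Reduction = 0.12821 − 0.08728 = 0.041.

0.041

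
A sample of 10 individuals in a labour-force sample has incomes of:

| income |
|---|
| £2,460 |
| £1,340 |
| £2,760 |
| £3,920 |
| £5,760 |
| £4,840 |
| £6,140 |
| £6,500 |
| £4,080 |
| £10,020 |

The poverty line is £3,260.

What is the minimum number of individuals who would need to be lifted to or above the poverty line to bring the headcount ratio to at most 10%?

2

3 of the 10 individuals are poor, so H = 3/10 = 0.300.
A headcount ratio of at most 10% allows at most ⌊0.10 × 10⌋ = 1 poor individuals.
So at least 3 − 1 = 2 must be lifted.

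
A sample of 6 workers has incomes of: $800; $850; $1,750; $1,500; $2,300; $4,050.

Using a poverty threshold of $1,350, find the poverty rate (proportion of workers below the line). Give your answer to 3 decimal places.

0.333

2 of the 6 workers have income below $1,350.
H = 2/6 = 0.333.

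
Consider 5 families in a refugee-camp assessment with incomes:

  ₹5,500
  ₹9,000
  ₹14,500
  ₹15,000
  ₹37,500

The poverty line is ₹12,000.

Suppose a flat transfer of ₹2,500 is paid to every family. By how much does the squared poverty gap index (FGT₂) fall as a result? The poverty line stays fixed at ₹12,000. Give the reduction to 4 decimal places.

Before: below the line — ₹5,500, ₹9,000; squared poverty gap index (FGT₂) = 0.071181.
After the ₹2,500 transfer: below the line — ₹8,000, ₹11,500; squared poverty gap index (FGT₂) = 0.022569.
Reduction = 0.071181 − 0.022569 = 0.0486.

0.0486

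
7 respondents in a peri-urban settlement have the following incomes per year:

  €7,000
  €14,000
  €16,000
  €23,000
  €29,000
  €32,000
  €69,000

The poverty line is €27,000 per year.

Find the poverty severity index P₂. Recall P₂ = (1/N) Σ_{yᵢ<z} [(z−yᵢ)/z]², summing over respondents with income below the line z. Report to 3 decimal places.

Below z: €7,000, €14,000, €16,000, €23,000 (q = 4 of N = 7).
Shortfall ratios: (27000−7000)/27000 = 0.7407; (27000−14000)/27000 = 0.4815; (27000−16000)/27000 = 0.4074; (27000−23000)/27000 = 0.1481.
Squared: 0.5487; 0.2318; 0.1660; 0.0219.
Sum = 0.968450; P₂ = 0.968450 / 7 = 0.138.

0.138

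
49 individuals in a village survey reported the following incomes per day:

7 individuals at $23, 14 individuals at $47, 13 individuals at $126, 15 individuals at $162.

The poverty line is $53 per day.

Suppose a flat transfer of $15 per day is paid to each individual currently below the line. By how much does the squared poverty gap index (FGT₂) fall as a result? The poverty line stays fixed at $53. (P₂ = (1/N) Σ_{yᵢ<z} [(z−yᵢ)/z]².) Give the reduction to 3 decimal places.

0.038

Before: below the line — 7×$23, 14×$47; squared poverty gap index (FGT₂) = 0.04943.
After the $15 transfer: below the line — 7×$38; squared poverty gap index (FGT₂) = 0.01144.
Reduction = 0.04943 − 0.01144 = 0.038.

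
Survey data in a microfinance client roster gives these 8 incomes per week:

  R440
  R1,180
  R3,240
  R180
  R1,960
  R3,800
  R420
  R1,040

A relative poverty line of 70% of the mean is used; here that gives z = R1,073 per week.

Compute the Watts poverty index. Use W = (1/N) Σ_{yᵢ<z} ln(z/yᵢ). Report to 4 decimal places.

0.4557

Below z: R180, R420, R440, R1,040 (q = 4 of N = 8).
Log gaps: ln(1073/180) = 1.7853; ln(1073/420) = 0.9380; ln(1073/440) = 0.8914; ln(1073/1040) = 0.0312.
W = 3.645893 / 8 = 0.4557.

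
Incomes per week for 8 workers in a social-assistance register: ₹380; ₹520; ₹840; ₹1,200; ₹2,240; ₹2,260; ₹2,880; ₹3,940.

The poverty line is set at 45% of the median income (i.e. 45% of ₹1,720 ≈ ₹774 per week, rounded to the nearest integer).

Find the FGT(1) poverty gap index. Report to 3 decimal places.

0.105

Incomes under z: ₹380, ₹520 (q = 2 of N = 8).
Gap ratios (z−y)/z: (774−380)/774 = 0.5090; (774−520)/774 = 0.3282.
Σ = 0.837209. Dividing by the full population N = 8 gives P₁ = 0.105.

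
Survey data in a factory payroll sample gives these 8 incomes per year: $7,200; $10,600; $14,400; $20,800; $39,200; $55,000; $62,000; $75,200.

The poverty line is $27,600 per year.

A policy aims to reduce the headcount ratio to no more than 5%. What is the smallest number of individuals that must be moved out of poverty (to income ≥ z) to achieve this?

Currently q = 4 of N = 8 are below the line (H = 0.500).
A headcount ratio of at most 5% allows at most ⌊0.05 × 8⌋ = 0 poor individuals.
So at least 4 − 0 = 4 must be lifted.

4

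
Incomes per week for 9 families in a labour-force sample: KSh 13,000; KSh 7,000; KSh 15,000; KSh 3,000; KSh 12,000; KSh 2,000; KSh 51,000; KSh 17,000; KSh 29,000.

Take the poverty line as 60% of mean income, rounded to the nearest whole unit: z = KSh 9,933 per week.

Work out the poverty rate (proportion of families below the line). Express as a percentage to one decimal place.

3 of the 9 families have income below KSh 9,933.
H = 3/9 = 33.3%.

33.3%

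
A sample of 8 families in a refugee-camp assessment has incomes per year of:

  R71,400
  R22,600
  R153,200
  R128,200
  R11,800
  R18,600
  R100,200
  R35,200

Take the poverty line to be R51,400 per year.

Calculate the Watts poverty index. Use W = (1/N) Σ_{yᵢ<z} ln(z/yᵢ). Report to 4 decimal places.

0.4610

Below z: R11,800, R18,600, R22,600, R35,200 (q = 4 of N = 8).
Log gaps: ln(51400/11800) = 1.4715; ln(51400/18600) = 1.0165; ln(51400/22600) = 0.8217; ln(51400/35200) = 0.3786.
W = 3.688296 / 8 = 0.4610.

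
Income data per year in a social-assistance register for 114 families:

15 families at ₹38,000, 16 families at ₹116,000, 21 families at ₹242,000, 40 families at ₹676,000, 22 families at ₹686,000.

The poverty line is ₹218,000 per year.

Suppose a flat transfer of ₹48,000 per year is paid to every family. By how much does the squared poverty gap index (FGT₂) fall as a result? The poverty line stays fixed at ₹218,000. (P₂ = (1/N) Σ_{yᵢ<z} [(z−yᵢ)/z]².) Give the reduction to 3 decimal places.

0.064

Before: below the line — 15×₹38,000, 16×₹116,000; squared poverty gap index (FGT₂) = 0.12043.
After the ₹48,000 transfer: below the line — 15×₹86,000, 16×₹164,000; squared poverty gap index (FGT₂) = 0.05685.
Reduction = 0.12043 − 0.05685 = 0.064.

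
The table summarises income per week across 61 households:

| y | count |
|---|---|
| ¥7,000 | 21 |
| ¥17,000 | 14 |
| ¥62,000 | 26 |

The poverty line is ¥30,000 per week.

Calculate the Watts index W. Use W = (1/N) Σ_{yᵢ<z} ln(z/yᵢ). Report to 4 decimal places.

0.6314

Poor units: 21×¥7,000, 14×¥17,000 (q = 35 of N = 61).
Log gaps: ln(30000/7000) = 1.4553 (×21); ln(30000/17000) = 0.5680 (×14).
W = 38.512808 / 61 = 0.6314.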